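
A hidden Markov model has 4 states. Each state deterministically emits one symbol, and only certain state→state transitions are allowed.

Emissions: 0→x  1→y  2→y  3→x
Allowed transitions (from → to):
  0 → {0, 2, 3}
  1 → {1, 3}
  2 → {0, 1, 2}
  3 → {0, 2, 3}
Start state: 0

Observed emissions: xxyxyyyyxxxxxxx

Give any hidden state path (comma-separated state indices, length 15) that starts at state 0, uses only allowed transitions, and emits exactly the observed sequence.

  pos 0: x in {0,3}, choose 0; start
  pos 1: x in {0,3}, choose 3; 0->3 ok
  pos 2: y in {1,2}, choose 2; 3->2 ok
  pos 3: x in {0,3}, choose 0; 2->0 ok
  pos 4: y in {1,2}, choose 2; 0->2 ok
  pos 5: y in {1,2}, choose 2; 2->2 ok
  pos 6: y in {1,2}, choose 1; 2->1 ok
  pos 7: y in {1,2}, choose 1; 1->1 ok
  pos 8: x in {0,3}, choose 3; 1->3 ok
  pos 9: x in {0,3}, choose 3; 3->3 ok
  pos 10: x in {0,3}, choose 3; 3->3 ok
  pos 11: x in {0,3}, choose 0; 3->0 ok
  pos 12: x in {0,3}, choose 3; 0->3 ok
  pos 13: x in {0,3}, choose 3; 3->3 ok
  pos 14: x in {0,3}, choose 0; 3->0 ok

0,3,2,0,2,2,1,1,3,3,3,0,3,3,0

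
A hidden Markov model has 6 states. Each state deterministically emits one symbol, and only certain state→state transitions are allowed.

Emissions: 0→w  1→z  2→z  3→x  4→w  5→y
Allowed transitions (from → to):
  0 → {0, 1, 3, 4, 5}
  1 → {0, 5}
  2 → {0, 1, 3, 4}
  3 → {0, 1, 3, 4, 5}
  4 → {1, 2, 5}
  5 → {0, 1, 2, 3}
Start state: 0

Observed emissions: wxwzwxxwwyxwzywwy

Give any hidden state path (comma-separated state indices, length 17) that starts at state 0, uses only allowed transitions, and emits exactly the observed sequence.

0,3,4,1,0,3,3,0,4,5,3,4,1,5,0,4,5

  0: obs=w cand={0,4} pick 0 [start]
  1: obs=x cand={3} pick 3 [0->3 ok]
  2: obs=w cand={0,4} pick 4 [3->4 ok]
  3: obs=z cand={1,2} pick 1 [4->1 ok]
  4: obs=w cand={0,4} pick 0 [1->0 ok]
  5: obs=x cand={3} pick 3 [0->3 ok]
  6: obs=x cand={3} pick 3 [3->3 ok]
  7: obs=w cand={0,4} pick 0 [3->0 ok]
  8: obs=w cand={0,4} pick 4 [0->4 ok]
  9: obs=y cand={5} pick 5 [4->5 ok]
  10: obs=x cand={3} pick 3 [5->3 ok]
  11: obs=w cand={0,4} pick 4 [3->4 ok]
  12: obs=z cand={1,2} pick 1 [4->1 ok]
  13: obs=y cand={5} pick 5 [1->5 ok]
  14: obs=w cand={0,4} pick 0 [5->0 ok]
  15: obs=w cand={0,4} pick 4 [0->4 ok]
  16: obs=y cand={5} pick 5 [4->5 ok]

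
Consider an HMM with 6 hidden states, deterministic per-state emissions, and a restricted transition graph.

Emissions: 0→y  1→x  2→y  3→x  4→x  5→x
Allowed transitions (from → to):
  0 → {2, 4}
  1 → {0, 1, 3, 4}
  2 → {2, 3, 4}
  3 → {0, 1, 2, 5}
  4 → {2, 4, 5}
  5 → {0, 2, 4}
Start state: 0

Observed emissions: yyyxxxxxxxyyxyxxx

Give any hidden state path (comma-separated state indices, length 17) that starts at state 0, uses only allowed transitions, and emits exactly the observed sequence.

0,2,2,3,1,4,4,4,5,4,2,2,4,2,3,1,3

  pos 0: y in {0,2}, choose 0; start
  pos 1: y in {0,2}, choose 2; 0->2 ok
  pos 2: y in {0,2}, choose 2; 2->2 ok
  pos 3: x in {1,3,4,5}, choose 3; 2->3 ok
  pos 4: x in {1,3,4,5}, choose 1; 3->1 ok
  pos 5: x in {1,3,4,5}, choose 4; 1->4 ok
  pos 6: x in {1,3,4,5}, choose 4; 4->4 ok
  pos 7: x in {1,3,4,5}, choose 4; 4->4 ok
  pos 8: x in {1,3,4,5}, choose 5; 4->5 ok
  pos 9: x in {1,3,4,5}, choose 4; 5->4 ok
  pos 10: y in {0,2}, choose 2; 4->2 ok
  pos 11: y in {0,2}, choose 2; 2->2 ok
  pos 12: x in {1,3,4,5}, choose 4; 2->4 ok
  pos 13: y in {0,2}, choose 2; 4->2 ok
  pos 14: x in {1,3,4,5}, choose 3; 2->3 ok
  pos 15: x in {1,3,4,5}, choose 1; 3->1 ok
  pos 16: x in {1,3,4,5}, choose 3; 1->3 ok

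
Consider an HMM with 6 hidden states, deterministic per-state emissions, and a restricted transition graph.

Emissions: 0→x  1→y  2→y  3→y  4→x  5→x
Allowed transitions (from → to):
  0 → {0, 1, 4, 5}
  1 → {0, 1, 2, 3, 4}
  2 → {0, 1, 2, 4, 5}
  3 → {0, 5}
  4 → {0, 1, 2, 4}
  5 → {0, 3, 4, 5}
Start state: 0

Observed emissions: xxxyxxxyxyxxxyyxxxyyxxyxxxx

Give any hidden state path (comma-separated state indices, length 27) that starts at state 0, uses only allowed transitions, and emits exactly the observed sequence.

  [0] x  {0,4,5}  => 0  start
  [1] x  {0,4,5}  => 4  0->4 ok
  [2] x  {0,4,5}  => 0  4->0 ok
  [3] y  {1,2,3}  => 1  0->1 ok
  [4] x  {0,4,5}  => 0  1->0 ok
  [5] x  {0,4,5}  => 5  0->5 ok
  [6] x  {0,4,5}  => 5  5->5 ok
  [7] y  {1,2,3}  => 3  5->3 ok
  [8] x  {0,4,5}  => 0  3->0 ok
  [9] y  {1,2,3}  => 1  0->1 ok
  [10] x  {0,4,5}  => 0  1->0 ok
  [11] x  {0,4,5}  => 5  0->5 ok
  [12] x  {0,4,5}  => 0  5->0 ok
  [13] y  {1,2,3}  => 1  0->1 ok
  [14] y  {1,2,3}  => 3  1->3 ok
  [15] x  {0,4,5}  => 5  3->5 ok
  [16] x  {0,4,5}  => 4  5->4 ok
  [17] x  {0,4,5}  => 4  4->4 ok
  [18] y  {1,2,3}  => 1  4->1 ok
  [19] y  {1,2,3}  => 2  1->2 ok
  [20] x  {0,4,5}  => 4  2->4 ok
  [21] x  {0,4,5}  => 0  4->0 ok
  [22] y  {1,2,3}  => 1  0->1 ok
  [23] x  {0,4,5}  => 4  1->4 ok
  [24] x  {0,4,5}  => 0  4->0 ok
  [25] x  {0,4,5}  => 4  0->4 ok
  [26] x  {0,4,5}  => 4  4->4 ok

0,4,0,1,0,5,5,3,0,1,0,5,0,1,3,5,4,4,1,2,4,0,1,4,0,4,4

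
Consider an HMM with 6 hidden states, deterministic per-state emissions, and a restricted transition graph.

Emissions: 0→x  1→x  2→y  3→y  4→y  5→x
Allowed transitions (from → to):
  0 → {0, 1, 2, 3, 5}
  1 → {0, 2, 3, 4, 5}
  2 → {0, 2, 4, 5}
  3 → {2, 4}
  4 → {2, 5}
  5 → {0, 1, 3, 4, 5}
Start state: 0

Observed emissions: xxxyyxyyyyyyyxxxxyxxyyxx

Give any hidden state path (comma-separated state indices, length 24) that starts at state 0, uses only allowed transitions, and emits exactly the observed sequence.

  t0 'x' -> {0,1,5}, take 0 (start)
  t1 'x' -> {0,1,5}, take 0 (0->0 ok)
  t2 'x' -> {0,1,5}, take 0 (0->0 ok)
  t3 'y' -> {2,3,4}, take 3 (0->3 ok)
  t4 'y' -> {2,3,4}, take 4 (3->4 ok)
  t5 'x' -> {0,1,5}, take 5 (4->5 ok)
  t6 'y' -> {2,3,4}, take 3 (5->3 ok)
  t7 'y' -> {2,3,4}, take 2 (3->2 ok)
  t8 'y' -> {2,3,4}, take 2 (2->2 ok)
  t9 'y' -> {2,3,4}, take 4 (2->4 ok)
  t10 'y' -> {2,3,4}, take 2 (4->2 ok)
  t11 'y' -> {2,3,4}, take 4 (2->4 ok)
  t12 'y' -> {2,3,4}, take 2 (4->2 ok)
  t13 'x' -> {0,1,5}, take 0 (2->0 ok)
  t14 'x' -> {0,1,5}, take 0 (0->0 ok)
  t15 'x' -> {0,1,5}, take 0 (0->0 ok)
  t16 'x' -> {0,1,5}, take 1 (0->1 ok)
  t17 'y' -> {2,3,4}, take 4 (1->4 ok)
  t18 'x' -> {0,1,5}, take 5 (4->5 ok)
  t19 'x' -> {0,1,5}, take 0 (5->0 ok)
  t20 'y' -> {2,3,4}, take 3 (0->3 ok)
  t21 'y' -> {2,3,4}, take 4 (3->4 ok)
  t22 'x' -> {0,1,5}, take 5 (4->5 ok)
  t23 'x' -> {0,1,5}, take 1 (5->1 ok)

0,0,0,3,4,5,3,2,2,4,2,4,2,0,0,0,1,4,5,0,3,4,5,1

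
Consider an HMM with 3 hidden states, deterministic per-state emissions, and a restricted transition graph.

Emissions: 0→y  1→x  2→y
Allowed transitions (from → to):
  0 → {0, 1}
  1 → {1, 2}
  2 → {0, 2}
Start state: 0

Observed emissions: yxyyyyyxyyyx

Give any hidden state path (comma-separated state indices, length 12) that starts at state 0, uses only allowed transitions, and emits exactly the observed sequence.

  0: obs=y cand={0,2} pick 0 [start]
  1: obs=x cand={1} pick 1 [0->1 ok]
  2: obs=y cand={0,2} pick 2 [1->2 ok]
  3: obs=y cand={0,2} pick 2 [2->2 ok]
  4: obs=y cand={0,2} pick 2 [2->2 ok]
  5: obs=y cand={0,2} pick 0 [2->0 ok]
  6: obs=y cand={0,2} pick 0 [0->0 ok]
  7: obs=x cand={1} pick 1 [0->1 ok]
  8: obs=y cand={0,2} pick 2 [1->2 ok]
  9: obs=y cand={0,2} pick 0 [2->0 ok]
  10: obs=y cand={0,2} pick 0 [0->0 ok]
  11: obs=x cand={1} pick 1 [0->1 ok]

0,1,2,2,2,0,0,1,2,0,0,1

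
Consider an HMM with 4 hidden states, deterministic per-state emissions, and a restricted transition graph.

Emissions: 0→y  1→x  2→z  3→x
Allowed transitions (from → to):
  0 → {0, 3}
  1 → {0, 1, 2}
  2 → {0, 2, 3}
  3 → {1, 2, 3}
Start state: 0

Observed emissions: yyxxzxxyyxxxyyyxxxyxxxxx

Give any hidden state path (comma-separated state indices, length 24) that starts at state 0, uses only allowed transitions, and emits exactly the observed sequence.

0,0,3,3,2,3,1,0,0,3,1,1,0,0,0,3,3,1,0,3,3,3,3,1

  t0 'y' -> {0}, take 0 (start)
  t1 'y' -> {0}, take 0 (0->0 ok)
  t2 'x' -> {1,3}, take 3 (0->3 ok)
  t3 'x' -> {1,3}, take 3 (3->3 ok)
  t4 'z' -> {2}, take 2 (3->2 ok)
  t5 'x' -> {1,3}, take 3 (2->3 ok)
  t6 'x' -> {1,3}, take 1 (3->1 ok)
  t7 'y' -> {0}, take 0 (1->0 ok)
  t8 'y' -> {0}, take 0 (0->0 ok)
  t9 'x' -> {1,3}, take 3 (0->3 ok)
  t10 'x' -> {1,3}, take 1 (3->1 ok)
  t11 'x' -> {1,3}, take 1 (1->1 ok)
  t12 'y' -> {0}, take 0 (1->0 ok)
  t13 'y' -> {0}, take 0 (0->0 ok)
  t14 'y' -> {0}, take 0 (0->0 ok)
  t15 'x' -> {1,3}, take 3 (0->3 ok)
  t16 'x' -> {1,3}, take 3 (3->3 ok)
  t17 'x' -> {1,3}, take 1 (3->1 ok)
  t18 'y' -> {0}, take 0 (1->0 ok)
  t19 'x' -> {1,3}, take 3 (0->3 ok)
  t20 'x' -> {1,3}, take 3 (3->3 ok)
  t21 'x' -> {1,3}, take 3 (3->3 ok)
  t22 'x' -> {1,3}, take 3 (3->3 ok)
  t23 'x' -> {1,3}, take 1 (3->1 ok)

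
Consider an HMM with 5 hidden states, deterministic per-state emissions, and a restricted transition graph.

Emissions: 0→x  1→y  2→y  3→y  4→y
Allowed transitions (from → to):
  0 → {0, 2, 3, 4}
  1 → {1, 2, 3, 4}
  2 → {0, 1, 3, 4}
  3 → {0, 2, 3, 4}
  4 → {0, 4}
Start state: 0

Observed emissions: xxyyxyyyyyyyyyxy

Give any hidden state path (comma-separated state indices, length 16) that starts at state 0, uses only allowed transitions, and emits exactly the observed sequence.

  pos 0: x in {0}, choose 0; start
  pos 1: x in {0}, choose 0; 0->0 ok
  pos 2: y in {1,2,3,4}, choose 4; 0->4 ok
  pos 3: y in {1,2,3,4}, choose 4; 4->4 ok
  pos 4: x in {0}, choose 0; 4->0 ok
  pos 5: y in {1,2,3,4}, choose 3; 0->3 ok
  pos 6: y in {1,2,3,4}, choose 2; 3->2 ok
  pos 7: y in {1,2,3,4}, choose 1; 2->1 ok
  pos 8: y in {1,2,3,4}, choose 1; 1->1 ok
  pos 9: y in {1,2,3,4}, choose 4; 1->4 ok
  pos 10: y in {1,2,3,4}, choose 4; 4->4 ok
  pos 11: y in {1,2,3,4}, choose 4; 4->4 ok
  pos 12: y in {1,2,3,4}, choose 4; 4->4 ok
  pos 13: y in {1,2,3,4}, choose 4; 4->4 ok
  pos 14: x in {0}, choose 0; 4->0 ok
  pos 15: y in {1,2,3,4}, choose 2; 0->2 ok

0,0,4,4,0,3,2,1,1,4,4,4,4,4,0,2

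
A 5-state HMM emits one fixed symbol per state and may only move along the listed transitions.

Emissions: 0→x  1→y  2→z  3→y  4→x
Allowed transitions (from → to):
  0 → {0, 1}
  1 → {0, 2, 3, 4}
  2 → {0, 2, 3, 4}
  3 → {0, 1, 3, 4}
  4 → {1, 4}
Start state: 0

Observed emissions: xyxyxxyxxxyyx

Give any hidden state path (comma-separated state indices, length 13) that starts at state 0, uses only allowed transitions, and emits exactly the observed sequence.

0,1,4,1,0,0,1,4,4,4,1,3,4

  0: obs=x cand={0,4} pick 0 [start]
  1: obs=y cand={1,3} pick 1 [0->1 ok]
  2: obs=x cand={0,4} pick 4 [1->4 ok]
  3: obs=y cand={1,3} pick 1 [4->1 ok]
  4: obs=x cand={0,4} pick 0 [1->0 ok]
  5: obs=x cand={0,4} pick 0 [0->0 ok]
  6: obs=y cand={1,3} pick 1 [0->1 ok]
  7: obs=x cand={0,4} pick 4 [1->4 ok]
  8: obs=x cand={0,4} pick 4 [4->4 ok]
  9: obs=x cand={0,4} pick 4 [4->4 ok]
  10: obs=y cand={1,3} pick 1 [4->1 ok]
  11: obs=y cand={1,3} pick 3 [1->3 ok]
  12: obs=x cand={0,4} pick 4 [3->4 ok]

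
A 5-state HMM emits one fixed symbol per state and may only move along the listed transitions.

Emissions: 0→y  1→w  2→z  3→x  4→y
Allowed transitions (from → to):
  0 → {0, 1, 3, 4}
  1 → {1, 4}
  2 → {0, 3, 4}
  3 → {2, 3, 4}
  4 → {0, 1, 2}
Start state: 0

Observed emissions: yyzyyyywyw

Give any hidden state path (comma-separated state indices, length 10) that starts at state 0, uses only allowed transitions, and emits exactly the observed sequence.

0,4,2,4,0,4,0,1,4,1

  [0] y  {0,4}  => 0  start
  [1] y  {0,4}  => 4  0->4 ok
  [2] z  {2}  => 2  4->2 ok
  [3] y  {0,4}  => 4  2->4 ok
  [4] y  {0,4}  => 0  4->0 ok
  [5] y  {0,4}  => 4  0->4 ok
  [6] y  {0,4}  => 0  4->0 ok
  [7] w  {1}  => 1  0->1 ok
  [8] y  {0,4}  => 4  1->4 ok
  [9] w  {1}  => 1  4->1 ok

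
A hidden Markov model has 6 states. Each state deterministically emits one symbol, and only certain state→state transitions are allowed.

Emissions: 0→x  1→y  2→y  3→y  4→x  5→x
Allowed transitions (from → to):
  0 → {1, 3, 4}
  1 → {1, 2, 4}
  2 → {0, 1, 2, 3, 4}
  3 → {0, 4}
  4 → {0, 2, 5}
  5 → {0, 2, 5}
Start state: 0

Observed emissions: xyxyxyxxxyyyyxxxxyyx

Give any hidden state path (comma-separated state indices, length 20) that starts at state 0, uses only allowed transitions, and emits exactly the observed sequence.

0,3,0,3,4,2,4,5,0,1,2,1,1,4,0,4,0,1,2,4

  t0 'x' -> {0,4,5}, take 0 (start)
  t1 'y' -> {1,2,3}, take 3 (0->3 ok)
  t2 'x' -> {0,4,5}, take 0 (3->0 ok)
  t3 'y' -> {1,2,3}, take 3 (0->3 ok)
  t4 'x' -> {0,4,5}, take 4 (3->4 ok)
  t5 'y' -> {1,2,3}, take 2 (4->2 ok)
  t6 'x' -> {0,4,5}, take 4 (2->4 ok)
  t7 'x' -> {0,4,5}, take 5 (4->5 ok)
  t8 'x' -> {0,4,5}, take 0 (5->0 ok)
  t9 'y' -> {1,2,3}, take 1 (0->1 ok)
  t10 'y' -> {1,2,3}, take 2 (1->2 ok)
  t11 'y' -> {1,2,3}, take 1 (2->1 ok)
  t12 'y' -> {1,2,3}, take 1 (1->1 ok)
  t13 'x' -> {0,4,5}, take 4 (1->4 ok)
  t14 'x' -> {0,4,5}, take 0 (4->0 ok)
  t15 'x' -> {0,4,5}, take 4 (0->4 ok)
  t16 'x' -> {0,4,5}, take 0 (4->0 ok)
  t17 'y' -> {1,2,3}, take 1 (0->1 ok)
  t18 'y' -> {1,2,3}, take 2 (1->2 ok)
  t19 'x' -> {0,4,5}, take 4 (2->4 ok)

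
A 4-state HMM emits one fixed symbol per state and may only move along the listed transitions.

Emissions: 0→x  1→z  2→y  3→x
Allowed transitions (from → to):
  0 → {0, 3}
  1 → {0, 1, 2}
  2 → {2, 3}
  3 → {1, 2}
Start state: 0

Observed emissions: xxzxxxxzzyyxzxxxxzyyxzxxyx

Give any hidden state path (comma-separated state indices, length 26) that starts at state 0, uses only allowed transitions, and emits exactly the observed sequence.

  0: obs=x cand={0,3} pick 0 [start]
  1: obs=x cand={0,3} pick 3 [0->3 ok]
  2: obs=z cand={1} pick 1 [3->1 ok]
  3: obs=x cand={0,3} pick 0 [1->0 ok]
  4: obs=x cand={0,3} pick 0 [0->0 ok]
  5: obs=x cand={0,3} pick 0 [0->0 ok]
  6: obs=x cand={0,3} pick 3 [0->3 ok]
  7: obs=z cand={1} pick 1 [3->1 ok]
  8: obs=z cand={1} pick 1 [1->1 ok]
  9: obs=y cand={2} pick 2 [1->2 ok]
  10: obs=y cand={2} pick 2 [2->2 ok]
  11: obs=x cand={0,3} pick 3 [2->3 ok]
  12: obs=z cand={1} pick 1 [3->1 ok]
  13: obs=x cand={0,3} pick 0 [1->0 ok]
  14: obs=x cand={0,3} pick 0 [0->0 ok]
  15: obs=x cand={0,3} pick 0 [0->0 ok]
  16: obs=x cand={0,3} pick 3 [0->3 ok]
  17: obs=z cand={1} pick 1 [3->1 ok]
  18: obs=y cand={2} pick 2 [1->2 ok]
  19: obs=y cand={2} pick 2 [2->2 ok]
  20: obs=x cand={0,3} pick 3 [2->3 ok]
  21: obs=z cand={1} pick 1 [3->1 ok]
  22: obs=x cand={0,3} pick 0 [1->0 ok]
  23: obs=x cand={0,3} pick 3 [0->3 ok]
  24: obs=y cand={2} pick 2 [3->2 ok]
  25: obs=x cand={0,3} pick 3 [2->3 ok]

0,3,1,0,0,0,3,1,1,2,2,3,1,0,0,0,3,1,2,2,3,1,0,3,2,3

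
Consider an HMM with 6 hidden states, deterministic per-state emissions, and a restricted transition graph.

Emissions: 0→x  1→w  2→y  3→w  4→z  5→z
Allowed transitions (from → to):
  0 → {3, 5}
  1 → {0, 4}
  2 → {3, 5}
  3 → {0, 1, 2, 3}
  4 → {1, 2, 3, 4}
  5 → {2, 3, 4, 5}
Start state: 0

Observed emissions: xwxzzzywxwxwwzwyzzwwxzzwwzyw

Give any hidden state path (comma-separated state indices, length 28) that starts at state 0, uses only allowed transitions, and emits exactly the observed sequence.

  t0 'x' -> {0}, take 0 (start)
  t1 'w' -> {1,3}, take 3 (0->3 ok)
  t2 'x' -> {0}, take 0 (3->0 ok)
  t3 'z' -> {4,5}, take 5 (0->5 ok)
  t4 'z' -> {4,5}, take 5 (5->5 ok)
  t5 'z' -> {4,5}, take 5 (5->5 ok)
  t6 'y' -> {2}, take 2 (5->2 ok)
  t7 'w' -> {1,3}, take 3 (2->3 ok)
  t8 'x' -> {0}, take 0 (3->0 ok)
  t9 'w' -> {1,3}, take 3 (0->3 ok)
  t10 'x' -> {0}, take 0 (3->0 ok)
  t11 'w' -> {1,3}, take 3 (0->3 ok)
  t12 'w' -> {1,3}, take 1 (3->1 ok)
  t13 'z' -> {4,5}, take 4 (1->4 ok)
  t14 'w' -> {1,3}, take 3 (4->3 ok)
  t15 'y' -> {2}, take 2 (3->2 ok)
  t16 'z' -> {4,5}, take 5 (2->5 ok)
  t17 'z' -> {4,5}, take 5 (5->5 ok)
  t18 'w' -> {1,3}, take 3 (5->3 ok)
  t19 'w' -> {1,3}, take 1 (3->1 ok)
  t20 'x' -> {0}, take 0 (1->0 ok)
  t21 'z' -> {4,5}, take 5 (0->5 ok)
  t22 'z' -> {4,5}, take 4 (5->4 ok)
  t23 'w' -> {1,3}, take 3 (4->3 ok)
  t24 'w' -> {1,3}, take 1 (3->1 ok)
  t25 'z' -> {4,5}, take 4 (1->4 ok)
  t26 'y' -> {2}, take 2 (4->2 ok)
  t27 'w' -> {1,3}, take 3 (2->3 ok)

0,3,0,5,5,5,2,3,0,3,0,3,1,4,3,2,5,5,3,1,0,5,4,3,1,4,2,3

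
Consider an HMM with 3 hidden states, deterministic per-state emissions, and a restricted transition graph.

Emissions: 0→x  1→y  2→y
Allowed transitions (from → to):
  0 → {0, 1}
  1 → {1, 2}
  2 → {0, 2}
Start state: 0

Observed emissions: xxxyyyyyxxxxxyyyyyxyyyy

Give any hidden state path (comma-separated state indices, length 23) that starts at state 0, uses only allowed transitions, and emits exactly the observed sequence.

  [0] x  {0}  => 0  start
  [1] x  {0}  => 0  0->0 ok
  [2] x  {0}  => 0  0->0 ok
  [3] y  {1,2}  => 1  0->1 ok
  [4] y  {1,2}  => 1  1->1 ok
  [5] y  {1,2}  => 1  1->1 ok
  [6] y  {1,2}  => 2  1->2 ok
  [7] y  {1,2}  => 2  2->2 ok
  [8] x  {0}  => 0  2->0 ok
  [9] x  {0}  => 0  0->0 ok
  [10] x  {0}  => 0  0->0 ok
  [11] x  {0}  => 0  0->0 ok
  [12] x  {0}  => 0  0->0 ok
  [13] y  {1,2}  => 1  0->1 ok
  [14] y  {1,2}  => 2  1->2 ok
  [15] y  {1,2}  => 2  2->2 ok
  [16] y  {1,2}  => 2  2->2 ok
  [17] y  {1,2}  => 2  2->2 ok
  [18] x  {0}  => 0  2->0 ok
  [19] y  {1,2}  => 1  0->1 ok
  [20] y  {1,2}  => 1  1->1 ok
  [21] y  {1,2}  => 1  1->1 ok
  [22] y  {1,2}  => 1  1->1 ok

0,0,0,1,1,1,2,2,0,0,0,0,0,1,2,2,2,2,0,1,1,1,1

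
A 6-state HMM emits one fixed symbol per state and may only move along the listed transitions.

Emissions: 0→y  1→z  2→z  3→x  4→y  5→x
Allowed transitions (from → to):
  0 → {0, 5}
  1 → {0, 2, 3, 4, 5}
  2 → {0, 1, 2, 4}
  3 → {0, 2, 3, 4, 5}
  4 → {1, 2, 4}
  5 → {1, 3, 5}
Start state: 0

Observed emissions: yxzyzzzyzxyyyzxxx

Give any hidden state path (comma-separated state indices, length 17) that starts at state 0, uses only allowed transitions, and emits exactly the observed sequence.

0,5,1,4,2,2,1,4,1,3,4,4,4,1,5,5,3

  [0] y  {0,4}  => 0  start
  [1] x  {3,5}  => 5  0->5 ok
  [2] z  {1,2}  => 1  5->1 ok
  [3] y  {0,4}  => 4  1->4 ok
  [4] z  {1,2}  => 2  4->2 ok
  [5] z  {1,2}  => 2  2->2 ok
  [6] z  {1,2}  => 1  2->1 ok
  [7] y  {0,4}  => 4  1->4 ok
  [8] z  {1,2}  => 1  4->1 ok
  [9] x  {3,5}  => 3  1->3 ok
  [10] y  {0,4}  => 4  3->4 ok
  [11] y  {0,4}  => 4  4->4 ok
  [12] y  {0,4}  => 4  4->4 ok
  [13] z  {1,2}  => 1  4->1 ok
  [14] x  {3,5}  => 5  1->5 ok
  [15] x  {3,5}  => 5  5->5 ok
  [16] x  {3,5}  => 3  5->3 ok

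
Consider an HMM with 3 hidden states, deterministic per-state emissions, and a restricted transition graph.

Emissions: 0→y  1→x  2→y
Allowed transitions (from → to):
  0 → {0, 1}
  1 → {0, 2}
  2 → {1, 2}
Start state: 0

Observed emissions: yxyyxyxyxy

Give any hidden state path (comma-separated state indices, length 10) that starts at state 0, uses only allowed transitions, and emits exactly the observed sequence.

0,1,2,2,1,0,1,0,1,0

  [0] y  {0,2}  => 0  start
  [1] x  {1}  => 1  0->1 ok
  [2] y  {0,2}  => 2  1->2 ok
  [3] y  {0,2}  => 2  2->2 ok
  [4] x  {1}  => 1  2->1 ok
  [5] y  {0,2}  => 0  1->0 ok
  [6] x  {1}  => 1  0->1 ok
  [7] y  {0,2}  => 0  1->0 ok
  [8] x  {1}  => 1  0->1 ok
  [9] y  {0,2}  => 0  1->0 ok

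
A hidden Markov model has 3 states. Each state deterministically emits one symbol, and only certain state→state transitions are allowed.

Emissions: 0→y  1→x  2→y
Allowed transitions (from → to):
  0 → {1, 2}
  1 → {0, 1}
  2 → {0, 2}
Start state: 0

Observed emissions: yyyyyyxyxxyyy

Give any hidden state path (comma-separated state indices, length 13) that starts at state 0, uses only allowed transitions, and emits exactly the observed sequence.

  pos 0: y in {0,2}, choose 0; start
  pos 1: y in {0,2}, choose 2; 0->2 ok
  pos 2: y in {0,2}, choose 2; 2->2 ok
  pos 3: y in {0,2}, choose 0; 2->0 ok
  pos 4: y in {0,2}, choose 2; 0->2 ok
  pos 5: y in {0,2}, choose 0; 2->0 ok
  pos 6: x in {1}, choose 1; 0->1 ok
  pos 7: y in {0,2}, choose 0; 1->0 ok
  pos 8: x in {1}, choose 1; 0->1 ok
  pos 9: x in {1}, choose 1; 1->1 ok
  pos 10: y in {0,2}, choose 0; 1->0 ok
  pos 11: y in {0,2}, choose 2; 0->2 ok
  pos 12: y in {0,2}, choose 0; 2->0 ok

0,2,2,0,2,0,1,0,1,1,0,2,0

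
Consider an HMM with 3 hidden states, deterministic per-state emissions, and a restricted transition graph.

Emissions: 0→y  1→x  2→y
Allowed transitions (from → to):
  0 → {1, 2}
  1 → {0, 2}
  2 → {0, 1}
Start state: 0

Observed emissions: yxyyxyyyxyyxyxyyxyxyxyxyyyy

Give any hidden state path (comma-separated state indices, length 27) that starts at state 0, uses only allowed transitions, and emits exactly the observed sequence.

0,1,0,2,1,0,2,0,1,2,0,1,2,1,2,0,1,2,1,2,1,2,1,0,2,0,2

  t0 'y' -> {0,2}, take 0 (start)
  t1 'x' -> {1}, take 1 (0->1 ok)
  t2 'y' -> {0,2}, take 0 (1->0 ok)
  t3 'y' -> {0,2}, take 2 (0->2 ok)
  t4 'x' -> {1}, take 1 (2->1 ok)
  t5 'y' -> {0,2}, take 0 (1->0 ok)
  t6 'y' -> {0,2}, take 2 (0->2 ok)
  t7 'y' -> {0,2}, take 0 (2->0 ok)
  t8 'x' -> {1}, take 1 (0->1 ok)
  t9 'y' -> {0,2}, take 2 (1->2 ok)
  t10 'y' -> {0,2}, take 0 (2->0 ok)
  t11 'x' -> {1}, take 1 (0->1 ok)
  t12 'y' -> {0,2}, take 2 (1->2 ok)
  t13 'x' -> {1}, take 1 (2->1 ok)
  t14 'y' -> {0,2}, take 2 (1->2 ok)
  t15 'y' -> {0,2}, take 0 (2->0 ok)
  t16 'x' -> {1}, take 1 (0->1 ok)
  t17 'y' -> {0,2}, take 2 (1->2 ok)
  t18 'x' -> {1}, take 1 (2->1 ok)
  t19 'y' -> {0,2}, take 2 (1->2 ok)
  t20 'x' -> {1}, take 1 (2->1 ok)
  t21 'y' -> {0,2}, take 2 (1->2 ok)
  t22 'x' -> {1}, take 1 (2->1 ok)
  t23 'y' -> {0,2}, take 0 (1->0 ok)
  t24 'y' -> {0,2}, take 2 (0->2 ok)
  t25 'y' -> {0,2}, take 0 (2->0 ok)
  t26 'y' -> {0,2}, take 2 (0->2 ok)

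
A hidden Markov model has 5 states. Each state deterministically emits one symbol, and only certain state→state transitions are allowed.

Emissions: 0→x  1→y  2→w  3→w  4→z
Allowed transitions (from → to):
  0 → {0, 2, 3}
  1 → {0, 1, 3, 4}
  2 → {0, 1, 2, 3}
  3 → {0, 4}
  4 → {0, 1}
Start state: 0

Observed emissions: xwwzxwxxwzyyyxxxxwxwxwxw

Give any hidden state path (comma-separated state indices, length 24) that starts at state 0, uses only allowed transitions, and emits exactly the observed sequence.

  [0] x  {0}  => 0  start
  [1] w  {2,3}  => 2  0->2 ok
  [2] w  {2,3}  => 3  2->3 ok
  [3] z  {4}  => 4  3->4 ok
  [4] x  {0}  => 0  4->0 ok
  [5] w  {2,3}  => 3  0->3 ok
  [6] x  {0}  => 0  3->0 ok
  [7] x  {0}  => 0  0->0 ok
  [8] w  {2,3}  => 3  0->3 ok
  [9] z  {4}  => 4  3->4 ok
  [10] y  {1}  => 1  4->1 ok
  [11] y  {1}  => 1  1->1 ok
  [12] y  {1}  => 1  1->1 ok
  [13] x  {0}  => 0  1->0 ok
  [14] x  {0}  => 0  0->0 ok
  [15] x  {0}  => 0  0->0 ok
  [16] x  {0}  => 0  0->0 ok
  [17] w  {2,3}  => 3  0->3 ok
  [18] x  {0}  => 0  3->0 ok
  [19] w  {2,3}  => 3  0->3 ok
  [20] x  {0}  => 0  3->0 ok
  [21] w  {2,3}  => 3  0->3 ok
  [22] x  {0}  => 0  3->0 ok
  [23] w  {2,3}  => 3  0->3 ok

0,2,3,4,0,3,0,0,3,4,1,1,1,0,0,0,0,3,0,3,0,3,0,3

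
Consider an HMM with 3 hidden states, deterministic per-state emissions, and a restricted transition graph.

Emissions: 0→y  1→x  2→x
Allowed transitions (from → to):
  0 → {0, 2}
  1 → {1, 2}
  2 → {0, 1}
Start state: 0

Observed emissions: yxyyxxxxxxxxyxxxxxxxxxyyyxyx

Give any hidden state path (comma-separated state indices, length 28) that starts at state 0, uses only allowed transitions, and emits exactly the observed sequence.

  [0] y  {0}  => 0  start
  [1] x  {1,2}  => 2  0->2 ok
  [2] y  {0}  => 0  2->0 ok
  [3] y  {0}  => 0  0->0 ok
  [4] x  {1,2}  => 2  0->2 ok
  [5] x  {1,2}  => 1  2->1 ok
  [6] x  {1,2}  => 2  1->2 ok
  [7] x  {1,2}  => 1  2->1 ok
  [8] x  {1,2}  => 2  1->2 ok
  [9] x  {1,2}  => 1  2->1 ok
  [10] x  {1,2}  => 1  1->1 ok
  [11] x  {1,2}  => 2  1->2 ok
  [12] y  {0}  => 0  2->0 ok
  [13] x  {1,2}  => 2  0->2 ok
  [14] x  {1,2}  => 1  2->1 ok
  [15] x  {1,2}  => 1  1->1 ok
  [16] x  {1,2}  => 2  1->2 ok
  [17] x  {1,2}  => 1  2->1 ok
  [18] x  {1,2}  => 1  1->1 ok
  [19] x  {1,2}  => 1  1->1 ok
  [20] x  {1,2}  => 1  1->1 ok
  [21] x  {1,2}  => 2  1->2 ok
  [22] y  {0}  => 0  2->0 ok
  [23] y  {0}  => 0  0->0 ok
  [24] y  {0}  => 0  0->0 ok
  [25] x  {1,2}  => 2  0->2 ok
  [26] y  {0}  => 0  2->0 ok
  [27] x  {1,2}  => 2  0->2 ok

0,2,0,0,2,1,2,1,2,1,1,2,0,2,1,1,2,1,1,1,1,2,0,0,0,2,0,2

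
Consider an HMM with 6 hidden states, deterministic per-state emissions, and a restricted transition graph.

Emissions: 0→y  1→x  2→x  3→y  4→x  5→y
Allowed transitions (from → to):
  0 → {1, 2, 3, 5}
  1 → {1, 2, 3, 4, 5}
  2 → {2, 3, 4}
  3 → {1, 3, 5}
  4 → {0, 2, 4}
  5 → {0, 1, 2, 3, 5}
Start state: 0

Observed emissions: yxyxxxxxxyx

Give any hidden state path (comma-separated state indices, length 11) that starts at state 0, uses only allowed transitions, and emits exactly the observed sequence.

  pos 0: y in {0,3,5}, choose 0; start
  pos 1: x in {1,2,4}, choose 2; 0->2 ok
  pos 2: y in {0,3,5}, choose 3; 2->3 ok
  pos 3: x in {1,2,4}, choose 1; 3->1 ok
  pos 4: x in {1,2,4}, choose 2; 1->2 ok
  pos 5: x in {1,2,4}, choose 2; 2->2 ok
  pos 6: x in {1,2,4}, choose 2; 2->2 ok
  pos 7: x in {1,2,4}, choose 2; 2->2 ok
  pos 8: x in {1,2,4}, choose 4; 2->4 ok
  pos 9: y in {0,3,5}, choose 0; 4->0 ok
  pos 10: x in {1,2,4}, choose 1; 0->1 ok

0,2,3,1,2,2,2,2,4,0,1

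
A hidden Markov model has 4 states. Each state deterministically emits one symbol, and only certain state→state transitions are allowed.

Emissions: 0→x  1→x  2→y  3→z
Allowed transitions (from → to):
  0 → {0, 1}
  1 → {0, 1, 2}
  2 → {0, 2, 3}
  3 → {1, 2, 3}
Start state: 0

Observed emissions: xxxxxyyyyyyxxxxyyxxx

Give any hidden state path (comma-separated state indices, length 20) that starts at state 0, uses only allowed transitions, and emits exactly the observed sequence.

  t0 'x' -> {0,1}, take 0 (start)
  t1 'x' -> {0,1}, take 1 (0->1 ok)
  t2 'x' -> {0,1}, take 1 (1->1 ok)
  t3 'x' -> {0,1}, take 1 (1->1 ok)
  t4 'x' -> {0,1}, take 1 (1->1 ok)
  t5 'y' -> {2}, take 2 (1->2 ok)
  t6 'y' -> {2}, take 2 (2->2 ok)
  t7 'y' -> {2}, take 2 (2->2 ok)
  t8 'y' -> {2}, take 2 (2->2 ok)
  t9 'y' -> {2}, take 2 (2->2 ok)
  t10 'y' -> {2}, take 2 (2->2 ok)
  t11 'x' -> {0,1}, take 0 (2->0 ok)
  t12 'x' -> {0,1}, take 1 (0->1 ok)
  t13 'x' -> {0,1}, take 1 (1->1 ok)
  t14 'x' -> {0,1}, take 1 (1->1 ok)
  t15 'y' -> {2}, take 2 (1->2 ok)
  t16 'y' -> {2}, take 2 (2->2 ok)
  t17 'x' -> {0,1}, take 0 (2->0 ok)
  t18 'x' -> {0,1}, take 0 (0->0 ok)
  t19 'x' -> {0,1}, take 1 (0->1 ok)

0,1,1,1,1,2,2,2,2,2,2,0,1,1,1,2,2,0,0,1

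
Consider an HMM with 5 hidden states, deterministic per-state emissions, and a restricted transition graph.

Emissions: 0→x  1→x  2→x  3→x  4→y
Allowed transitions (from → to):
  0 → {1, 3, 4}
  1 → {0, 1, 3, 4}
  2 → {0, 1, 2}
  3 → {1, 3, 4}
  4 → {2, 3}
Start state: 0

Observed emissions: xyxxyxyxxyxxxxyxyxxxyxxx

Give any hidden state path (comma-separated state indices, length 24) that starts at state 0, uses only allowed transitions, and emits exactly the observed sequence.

0,4,3,3,4,3,4,3,1,4,3,3,1,1,4,3,4,3,1,1,4,3,1,1

  pos 0: x in {0,1,2,3}, choose 0; start
  pos 1: y in {4}, choose 4; 0->4 ok
  pos 2: x in {0,1,2,3}, choose 3; 4->3 ok
  pos 3: x in {0,1,2,3}, choose 3; 3->3 ok
  pos 4: y in {4}, choose 4; 3->4 ok
  pos 5: x in {0,1,2,3}, choose 3; 4->3 ok
  pos 6: y in {4}, choose 4; 3->4 ok
  pos 7: x in {0,1,2,3}, choose 3; 4->3 ok
  pos 8: x in {0,1,2,3}, choose 1; 3->1 ok
  pos 9: y in {4}, choose 4; 1->4 ok
  pos 10: x in {0,1,2,3}, choose 3; 4->3 ok
  pos 11: x in {0,1,2,3}, choose 3; 3->3 ok
  pos 12: x in {0,1,2,3}, choose 1; 3->1 ok
  pos 13: x in {0,1,2,3}, choose 1; 1->1 ok
  pos 14: y in {4}, choose 4; 1->4 ok
  pos 15: x in {0,1,2,3}, choose 3; 4->3 ok
  pos 16: y in {4}, choose 4; 3->4 ok
  pos 17: x in {0,1,2,3}, choose 3; 4->3 ok
  pos 18: x in {0,1,2,3}, choose 1; 3->1 ok
  pos 19: x in {0,1,2,3}, choose 1; 1->1 ok
  pos 20: y in {4}, choose 4; 1->4 ok
  pos 21: x in {0,1,2,3}, choose 3; 4->3 ok
  pos 22: x in {0,1,2,3}, choose 1; 3->1 ok
  pos 23: x in {0,1,2,3}, choose 1; 1->1 ok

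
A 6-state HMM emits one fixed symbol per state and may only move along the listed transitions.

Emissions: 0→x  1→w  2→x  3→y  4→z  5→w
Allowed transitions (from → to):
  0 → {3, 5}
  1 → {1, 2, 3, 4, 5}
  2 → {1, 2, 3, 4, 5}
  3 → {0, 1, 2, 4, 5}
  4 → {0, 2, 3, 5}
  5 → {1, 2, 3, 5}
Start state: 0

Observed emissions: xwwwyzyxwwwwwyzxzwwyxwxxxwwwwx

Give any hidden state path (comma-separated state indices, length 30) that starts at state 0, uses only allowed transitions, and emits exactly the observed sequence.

0,5,1,1,3,4,3,0,5,5,5,5,5,3,4,2,4,5,1,3,0,5,2,2,2,5,5,5,1,2

  0: obs=x cand={0,2} pick 0 [start]
  1: obs=w cand={1,5} pick 5 [0->5 ok]
  2: obs=w cand={1,5} pick 1 [5->1 ok]
  3: obs=w cand={1,5} pick 1 [1->1 ok]
  4: obs=y cand={3} pick 3 [1->3 ok]
  5: obs=z cand={4} pick 4 [3->4 ok]
  6: obs=y cand={3} pick 3 [4->3 ok]
  7: obs=x cand={0,2} pick 0 [3->0 ok]
  8: obs=w cand={1,5} pick 5 [0->5 ok]
  9: obs=w cand={1,5} pick 5 [5->5 ok]
  10: obs=w cand={1,5} pick 5 [5->5 ok]
  11: obs=w cand={1,5} pick 5 [5->5 ok]
  12: obs=w cand={1,5} pick 5 [5->5 ok]
  13: obs=y cand={3} pick 3 [5->3 ok]
  14: obs=z cand={4} pick 4 [3->4 ok]
  15: obs=x cand={0,2} pick 2 [4->2 ok]
  16: obs=z cand={4} pick 4 [2->4 ok]
  17: obs=w cand={1,5} pick 5 [4->5 ok]
  18: obs=w cand={1,5} pick 1 [5->1 ok]
  19: obs=y cand={3} pick 3 [1->3 ok]
  20: obs=x cand={0,2} pick 0 [3->0 ok]
  21: obs=w cand={1,5} pick 5 [0->5 ok]
  22: obs=x cand={0,2} pick 2 [5->2 ok]
  23: obs=x cand={0,2} pick 2 [2->2 ok]
  24: obs=x cand={0,2} pick 2 [2->2 ok]
  25: obs=w cand={1,5} pick 5 [2->5 ok]
  26: obs=w cand={1,5} pick 5 [5->5 ok]
  27: obs=w cand={1,5} pick 5 [5->5 ok]
  28: obs=w cand={1,5} pick 1 [5->1 ok]
  29: obs=x cand={0,2} pick 2 [1->2 ok]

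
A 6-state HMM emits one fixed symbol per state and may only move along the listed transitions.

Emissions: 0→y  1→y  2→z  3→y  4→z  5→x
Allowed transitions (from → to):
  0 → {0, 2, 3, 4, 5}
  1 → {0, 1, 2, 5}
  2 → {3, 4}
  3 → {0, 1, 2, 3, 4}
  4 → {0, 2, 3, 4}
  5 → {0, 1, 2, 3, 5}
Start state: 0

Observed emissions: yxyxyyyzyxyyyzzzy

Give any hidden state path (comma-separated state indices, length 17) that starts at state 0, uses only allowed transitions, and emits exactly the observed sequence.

  [0] y  {0,1,3}  => 0  start
  [1] x  {5}  => 5  0->5 ok
  [2] y  {0,1,3}  => 0  5->0 ok
  [3] x  {5}  => 5  0->5 ok
  [4] y  {0,1,3}  => 0  5->0 ok
  [5] y  {0,1,3}  => 0  0->0 ok
  [6] y  {0,1,3}  => 3  0->3 ok
  [7] z  {2,4}  => 4  3->4 ok
  [8] y  {0,1,3}  => 0  4->0 ok
  [9] x  {5}  => 5  0->5 ok
  [10] y  {0,1,3}  => 0  5->0 ok
  [11] y  {0,1,3}  => 0  0->0 ok
  [12] y  {0,1,3}  => 3  0->3 ok
  [13] z  {2,4}  => 2  3->2 ok
  [14] z  {2,4}  => 4  2->4 ok
  [15] z  {2,4}  => 2  4->2 ok
  [16] y  {0,1,3}  => 3  2->3 ok

0,5,0,5,0,0,3,4,0,5,0,0,3,2,4,2,3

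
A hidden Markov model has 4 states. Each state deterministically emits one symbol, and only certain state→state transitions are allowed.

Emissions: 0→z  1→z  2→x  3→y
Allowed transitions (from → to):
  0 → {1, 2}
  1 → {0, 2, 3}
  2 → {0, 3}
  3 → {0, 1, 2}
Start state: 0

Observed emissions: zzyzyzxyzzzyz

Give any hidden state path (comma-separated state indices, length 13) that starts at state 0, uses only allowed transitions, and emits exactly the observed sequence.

  pos 0: z in {0,1}, choose 0; start
  pos 1: z in {0,1}, choose 1; 0->1 ok
  pos 2: y in {3}, choose 3; 1->3 ok
  pos 3: z in {0,1}, choose 1; 3->1 ok
  pos 4: y in {3}, choose 3; 1->3 ok
  pos 5: z in {0,1}, choose 1; 3->1 ok
  pos 6: x in {2}, choose 2; 1->2 ok
  pos 7: y in {3}, choose 3; 2->3 ok
  pos 8: z in {0,1}, choose 1; 3->1 ok
  pos 9: z in {0,1}, choose 0; 1->0 ok
  pos 10: z in {0,1}, choose 1; 0->1 ok
  pos 11: y in {3}, choose 3; 1->3 ok
  pos 12: z in {0,1}, choose 1; 3->1 ok

0,1,3,1,3,1,2,3,1,0,1,3,1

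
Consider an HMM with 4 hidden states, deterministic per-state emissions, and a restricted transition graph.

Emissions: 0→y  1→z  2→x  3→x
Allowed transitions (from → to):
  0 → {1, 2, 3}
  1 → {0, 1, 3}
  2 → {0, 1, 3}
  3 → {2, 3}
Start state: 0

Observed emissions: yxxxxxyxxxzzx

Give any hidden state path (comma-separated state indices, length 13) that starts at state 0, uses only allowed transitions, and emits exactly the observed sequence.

0,2,3,2,3,2,0,3,3,2,1,1,3

  0: obs=y cand={0} pick 0 [start]
  1: obs=x cand={2,3} pick 2 [0->2 ok]
  2: obs=x cand={2,3} pick 3 [2->3 ok]
  3: obs=x cand={2,3} pick 2 [3->2 ok]
  4: obs=x cand={2,3} pick 3 [2->3 ok]
  5: obs=x cand={2,3} pick 2 [3->2 ok]
  6: obs=y cand={0} pick 0 [2->0 ok]
  7: obs=x cand={2,3} pick 3 [0->3 ok]
  8: obs=x cand={2,3} pick 3 [3->3 ok]
  9: obs=x cand={2,3} pick 2 [3->2 ok]
  10: obs=z cand={1} pick 1 [2->1 ok]
  11: obs=z cand={1} pick 1 [1->1 ok]
  12: obs=x cand={2,3} pick 3 [1->3 ok]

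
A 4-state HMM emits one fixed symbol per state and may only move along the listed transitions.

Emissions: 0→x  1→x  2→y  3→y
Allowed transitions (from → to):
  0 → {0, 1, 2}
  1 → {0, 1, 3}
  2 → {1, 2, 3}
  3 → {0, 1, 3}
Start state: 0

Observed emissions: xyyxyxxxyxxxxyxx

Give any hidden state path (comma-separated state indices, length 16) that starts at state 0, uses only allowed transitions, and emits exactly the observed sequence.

  [0] x  {0,1}  => 0  start
  [1] y  {2,3}  => 2  0->2 ok
  [2] y  {2,3}  => 3  2->3 ok
  [3] x  {0,1}  => 1  3->1 ok
  [4] y  {2,3}  => 3  1->3 ok
  [5] x  {0,1}  => 0  3->0 ok
  [6] x  {0,1}  => 0  0->0 ok
  [7] x  {0,1}  => 0  0->0 ok
  [8] y  {2,3}  => 2  0->2 ok
  [9] x  {0,1}  => 1  2->1 ok
  [10] x  {0,1}  => 0  1->0 ok
  [11] x  {0,1}  => 0  0->0 ok
  [12] x  {0,1}  => 0  0->0 ok
  [13] y  {2,3}  => 2  0->2 ok
  [14] x  {0,1}  => 1  2->1 ok
  [15] x  {0,1}  => 1  1->1 ok

0,2,3,1,3,0,0,0,2,1,0,0,0,2,1,1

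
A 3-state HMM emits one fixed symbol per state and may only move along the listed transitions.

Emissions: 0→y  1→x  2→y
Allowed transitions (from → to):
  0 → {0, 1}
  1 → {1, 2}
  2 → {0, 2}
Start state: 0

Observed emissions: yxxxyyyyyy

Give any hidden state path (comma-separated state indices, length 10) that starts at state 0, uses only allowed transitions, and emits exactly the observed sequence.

  [0] y  {0,2}  => 0  start
  [1] x  {1}  => 1  0->1 ok
  [2] x  {1}  => 1  1->1 ok
  [3] x  {1}  => 1  1->1 ok
  [4] y  {0,2}  => 2  1->2 ok
  [5] y  {0,2}  => 2  2->2 ok
  [6] y  {0,2}  => 2  2->2 ok
  [7] y  {0,2}  => 2  2->2 ok
  [8] y  {0,2}  => 2  2->2 ok
  [9] y  {0,2}  => 0  2->0 ok

0,1,1,1,2,2,2,2,2,0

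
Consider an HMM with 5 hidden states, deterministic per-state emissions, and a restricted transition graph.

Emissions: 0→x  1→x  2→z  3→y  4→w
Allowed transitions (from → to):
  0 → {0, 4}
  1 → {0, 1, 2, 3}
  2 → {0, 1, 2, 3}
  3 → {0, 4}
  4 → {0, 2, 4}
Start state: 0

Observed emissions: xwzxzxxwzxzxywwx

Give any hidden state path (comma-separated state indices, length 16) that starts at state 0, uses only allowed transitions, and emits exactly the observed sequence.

0,4,2,1,2,1,0,4,2,1,2,1,3,4,4,0

  t0 'x' -> {0,1}, take 0 (start)
  t1 'w' -> {4}, take 4 (0->4 ok)
  t2 'z' -> {2}, take 2 (4->2 ok)
  t3 'x' -> {0,1}, take 1 (2->1 ok)
  t4 'z' -> {2}, take 2 (1->2 ok)
  t5 'x' -> {0,1}, take 1 (2->1 ok)
  t6 'x' -> {0,1}, take 0 (1->0 ok)
  t7 'w' -> {4}, take 4 (0->4 ok)
  t8 'z' -> {2}, take 2 (4->2 ok)
  t9 'x' -> {0,1}, take 1 (2->1 ok)
  t10 'z' -> {2}, take 2 (1->2 ok)
  t11 'x' -> {0,1}, take 1 (2->1 ok)
  t12 'y' -> {3}, take 3 (1->3 ok)
  t13 'w' -> {4}, take 4 (3->4 ok)
  t14 'w' -> {4}, take 4 (4->4 ok)
  t15 'x' -> {0,1}, take 0 (4->0 ok)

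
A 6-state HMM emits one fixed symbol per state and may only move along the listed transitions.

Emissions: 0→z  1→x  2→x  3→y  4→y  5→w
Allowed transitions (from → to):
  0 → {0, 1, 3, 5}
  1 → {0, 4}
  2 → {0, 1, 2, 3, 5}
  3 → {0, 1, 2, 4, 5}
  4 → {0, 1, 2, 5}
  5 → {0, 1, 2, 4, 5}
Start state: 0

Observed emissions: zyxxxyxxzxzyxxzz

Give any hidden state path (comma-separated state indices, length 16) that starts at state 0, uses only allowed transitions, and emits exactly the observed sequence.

0,3,2,2,2,3,2,1,0,1,0,3,2,1,0,0

  t0 'z' -> {0}, take 0 (start)
  t1 'y' -> {3,4}, take 3 (0->3 ok)
  t2 'x' -> {1,2}, take 2 (3->2 ok)
  t3 'x' -> {1,2}, take 2 (2->2 ok)
  t4 'x' -> {1,2}, take 2 (2->2 ok)
  t5 'y' -> {3,4}, take 3 (2->3 ok)
  t6 'x' -> {1,2}, take 2 (3->2 ok)
  t7 'x' -> {1,2}, take 1 (2->1 ok)
  t8 'z' -> {0}, take 0 (1->0 ok)
  t9 'x' -> {1,2}, take 1 (0->1 ok)
  t10 'z' -> {0}, take 0 (1->0 ok)
  t11 'y' -> {3,4}, take 3 (0->3 ok)
  t12 'x' -> {1,2}, take 2 (3->2 ok)
  t13 'x' -> {1,2}, take 1 (2->1 ok)
  t14 'z' -> {0}, take 0 (1->0 ok)
  t15 'z' -> {0}, take 0 (0->0 ok)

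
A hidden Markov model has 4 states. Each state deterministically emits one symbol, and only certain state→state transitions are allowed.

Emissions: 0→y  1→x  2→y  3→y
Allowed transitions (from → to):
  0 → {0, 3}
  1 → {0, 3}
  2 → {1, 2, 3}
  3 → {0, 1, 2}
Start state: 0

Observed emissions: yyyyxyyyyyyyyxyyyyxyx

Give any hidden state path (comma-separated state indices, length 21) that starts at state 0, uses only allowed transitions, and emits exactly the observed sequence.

  t0 'y' -> {0,2,3}, take 0 (start)
  t1 'y' -> {0,2,3}, take 0 (0->0 ok)
  t2 'y' -> {0,2,3}, take 3 (0->3 ok)
  t3 'y' -> {0,2,3}, take 2 (3->2 ok)
  t4 'x' -> {1}, take 1 (2->1 ok)
  t5 'y' -> {0,2,3}, take 3 (1->3 ok)
  t6 'y' -> {0,2,3}, take 0 (3->0 ok)
  t7 'y' -> {0,2,3}, take 3 (0->3 ok)
  t8 'y' -> {0,2,3}, take 0 (3->0 ok)
  t9 'y' -> {0,2,3}, take 0 (0->0 ok)
  t10 'y' -> {0,2,3}, take 3 (0->3 ok)
  t11 'y' -> {0,2,3}, take 2 (3->2 ok)
  t12 'y' -> {0,2,3}, take 2 (2->2 ok)
  t13 'x' -> {1}, take 1 (2->1 ok)
  t14 'y' -> {0,2,3}, take 0 (1->0 ok)
  t15 'y' -> {0,2,3}, take 3 (0->3 ok)
  t16 'y' -> {0,2,3}, take 0 (3->0 ok)
  t17 'y' -> {0,2,3}, take 3 (0->3 ok)
  t18 'x' -> {1}, take 1 (3->1 ok)
  t19 'y' -> {0,2,3}, take 3 (1->3 ok)
  t20 'x' -> {1}, take 1 (3->1 ok)

0,0,3,2,1,3,0,3,0,0,3,2,2,1,0,3,0,3,1,3,1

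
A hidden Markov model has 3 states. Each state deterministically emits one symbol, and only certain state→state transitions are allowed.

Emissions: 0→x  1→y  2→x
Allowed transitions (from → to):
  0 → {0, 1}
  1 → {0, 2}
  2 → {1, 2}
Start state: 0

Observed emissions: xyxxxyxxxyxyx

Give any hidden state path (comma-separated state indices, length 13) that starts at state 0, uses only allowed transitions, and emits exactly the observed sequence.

  0: obs=x cand={0,2} pick 0 [start]
  1: obs=y cand={1} pick 1 [0->1 ok]
  2: obs=x cand={0,2} pick 2 [1->2 ok]
  3: obs=x cand={0,2} pick 2 [2->2 ok]
  4: obs=x cand={0,2} pick 2 [2->2 ok]
  5: obs=y cand={1} pick 1 [2->1 ok]
  6: obs=x cand={0,2} pick 0 [1->0 ok]
  7: obs=x cand={0,2} pick 0 [0->0 ok]
  8: obs=x cand={0,2} pick 0 [0->0 ok]
  9: obs=y cand={1} pick 1 [0->1 ok]
  10: obs=x cand={0,2} pick 2 [1->2 ok]
  11: obs=y cand={1} pick 1 [2->1 ok]
  12: obs=x cand={0,2} pick 0 [1->0 ok]

0,1,2,2,2,1,0,0,0,1,2,1,0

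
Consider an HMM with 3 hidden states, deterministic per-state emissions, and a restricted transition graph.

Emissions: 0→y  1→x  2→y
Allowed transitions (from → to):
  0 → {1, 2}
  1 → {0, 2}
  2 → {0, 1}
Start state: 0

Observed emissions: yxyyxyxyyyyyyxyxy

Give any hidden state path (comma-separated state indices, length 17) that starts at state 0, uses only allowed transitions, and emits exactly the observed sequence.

  [0] y  {0,2}  => 0  start
  [1] x  {1}  => 1  0->1 ok
  [2] y  {0,2}  => 0  1->0 ok
  [3] y  {0,2}  => 2  0->2 ok
  [4] x  {1}  => 1  2->1 ok
  [5] y  {0,2}  => 2  1->2 ok
  [6] x  {1}  => 1  2->1 ok
  [7] y  {0,2}  => 2  1->2 ok
  [8] y  {0,2}  => 0  2->0 ok
  [9] y  {0,2}  => 2  0->2 ok
  [10] y  {0,2}  => 0  2->0 ok
  [11] y  {0,2}  => 2  0->2 ok
  [12] y  {0,2}  => 0  2->0 ok
  [13] x  {1}  => 1  0->1 ok
  [14] y  {0,2}  => 2  1->2 ok
  [15] x  {1}  => 1  2->1 ok
  [16] y  {0,2}  => 2  1->2 ok

0,1,0,2,1,2,1,2,0,2,0,2,0,1,2,1,2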